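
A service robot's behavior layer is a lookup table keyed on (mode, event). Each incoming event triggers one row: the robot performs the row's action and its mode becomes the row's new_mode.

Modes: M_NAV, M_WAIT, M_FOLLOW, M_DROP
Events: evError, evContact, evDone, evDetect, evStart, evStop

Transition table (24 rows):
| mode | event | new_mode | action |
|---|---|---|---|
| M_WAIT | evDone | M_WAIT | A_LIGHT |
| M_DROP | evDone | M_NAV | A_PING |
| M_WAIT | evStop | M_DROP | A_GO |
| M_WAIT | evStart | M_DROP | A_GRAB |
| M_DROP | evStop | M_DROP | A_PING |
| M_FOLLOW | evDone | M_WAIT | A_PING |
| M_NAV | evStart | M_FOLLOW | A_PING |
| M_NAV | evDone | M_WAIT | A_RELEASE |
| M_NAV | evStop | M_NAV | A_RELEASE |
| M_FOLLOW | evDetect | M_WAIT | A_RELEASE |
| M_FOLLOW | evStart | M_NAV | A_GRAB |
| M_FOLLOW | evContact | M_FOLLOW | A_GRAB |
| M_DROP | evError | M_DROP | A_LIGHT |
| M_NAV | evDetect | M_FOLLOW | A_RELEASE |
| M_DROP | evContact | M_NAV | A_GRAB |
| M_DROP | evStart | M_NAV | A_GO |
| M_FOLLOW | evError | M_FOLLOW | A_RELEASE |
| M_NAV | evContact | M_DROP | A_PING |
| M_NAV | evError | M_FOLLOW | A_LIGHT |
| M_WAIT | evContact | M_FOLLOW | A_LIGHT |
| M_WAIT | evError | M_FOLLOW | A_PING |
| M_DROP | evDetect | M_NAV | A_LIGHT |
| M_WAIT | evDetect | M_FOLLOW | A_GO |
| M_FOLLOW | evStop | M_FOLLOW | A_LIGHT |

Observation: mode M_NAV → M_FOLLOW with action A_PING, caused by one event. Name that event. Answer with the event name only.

try evError: (M_NAV, evError) → (M_FOLLOW, A_LIGHT)
try evContact: (M_NAV, evContact) → (M_DROP, A_PING)
try evDone: (M_NAV, evDone) → (M_WAIT, A_RELEASE)
try evDetect: (M_NAV, evDetect) → (M_FOLLOW, A_RELEASE)
try evStart: (M_NAV, evStart) → (M_FOLLOW, A_PING)  ← matches
try evStop: (M_NAV, evStop) → (M_NAV, A_RELEASE)

evStart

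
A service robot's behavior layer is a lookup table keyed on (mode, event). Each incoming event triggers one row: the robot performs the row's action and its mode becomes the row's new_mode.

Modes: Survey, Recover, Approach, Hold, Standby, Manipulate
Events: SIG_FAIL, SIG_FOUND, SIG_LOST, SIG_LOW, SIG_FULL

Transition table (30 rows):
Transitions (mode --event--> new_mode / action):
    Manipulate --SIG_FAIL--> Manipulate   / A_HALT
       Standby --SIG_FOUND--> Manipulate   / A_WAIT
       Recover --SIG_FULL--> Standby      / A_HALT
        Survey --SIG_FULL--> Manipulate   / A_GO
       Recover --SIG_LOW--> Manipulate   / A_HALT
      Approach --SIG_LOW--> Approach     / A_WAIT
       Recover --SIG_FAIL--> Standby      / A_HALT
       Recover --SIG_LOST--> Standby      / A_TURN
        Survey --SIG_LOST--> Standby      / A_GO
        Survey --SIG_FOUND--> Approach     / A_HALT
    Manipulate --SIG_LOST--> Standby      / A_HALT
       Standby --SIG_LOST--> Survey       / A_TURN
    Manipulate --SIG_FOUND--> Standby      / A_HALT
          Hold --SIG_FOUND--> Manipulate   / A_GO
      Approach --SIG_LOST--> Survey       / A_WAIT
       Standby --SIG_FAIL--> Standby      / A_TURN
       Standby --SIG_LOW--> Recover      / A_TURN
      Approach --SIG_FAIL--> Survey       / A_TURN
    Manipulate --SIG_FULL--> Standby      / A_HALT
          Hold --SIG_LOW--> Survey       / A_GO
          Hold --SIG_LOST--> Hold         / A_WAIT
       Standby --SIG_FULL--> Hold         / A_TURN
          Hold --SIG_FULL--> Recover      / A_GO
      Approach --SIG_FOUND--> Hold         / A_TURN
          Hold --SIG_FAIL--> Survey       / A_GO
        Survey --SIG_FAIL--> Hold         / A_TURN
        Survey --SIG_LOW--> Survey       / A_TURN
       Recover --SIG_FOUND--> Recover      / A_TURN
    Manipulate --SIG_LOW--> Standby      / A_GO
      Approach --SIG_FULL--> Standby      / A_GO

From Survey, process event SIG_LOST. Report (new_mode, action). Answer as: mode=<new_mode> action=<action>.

mode=Standby action=A_GO

current mode = Survey; filter table to that mode:
  (Survey, SIG_FULL) → (Manipulate, A_GO)
  (Survey, SIG_LOST) → (Standby, A_GO)  ← event matches
  (Survey, SIG_FOUND) → (Approach, A_HALT)
  (Survey, SIG_FAIL) → (Hold, A_TURN)
  (Survey, SIG_LOW) → (Survey, A_TURN)
event = SIG_LOST selects (Standby, A_GO)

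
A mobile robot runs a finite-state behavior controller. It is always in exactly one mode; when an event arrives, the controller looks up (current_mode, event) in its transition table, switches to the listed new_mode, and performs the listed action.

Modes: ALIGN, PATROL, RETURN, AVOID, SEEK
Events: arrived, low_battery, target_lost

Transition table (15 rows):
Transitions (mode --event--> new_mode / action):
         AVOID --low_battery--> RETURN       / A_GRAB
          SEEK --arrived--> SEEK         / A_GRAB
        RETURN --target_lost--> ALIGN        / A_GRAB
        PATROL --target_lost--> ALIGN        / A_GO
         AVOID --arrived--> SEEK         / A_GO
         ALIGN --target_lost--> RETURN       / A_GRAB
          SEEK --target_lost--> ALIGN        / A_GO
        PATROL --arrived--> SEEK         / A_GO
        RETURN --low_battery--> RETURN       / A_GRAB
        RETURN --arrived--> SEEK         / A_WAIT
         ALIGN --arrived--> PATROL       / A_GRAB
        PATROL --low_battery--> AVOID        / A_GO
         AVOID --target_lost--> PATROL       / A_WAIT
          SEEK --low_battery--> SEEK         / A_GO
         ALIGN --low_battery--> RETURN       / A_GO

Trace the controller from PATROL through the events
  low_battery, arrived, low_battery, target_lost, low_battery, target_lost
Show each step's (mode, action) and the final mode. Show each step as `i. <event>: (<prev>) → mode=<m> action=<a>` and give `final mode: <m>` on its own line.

final mode: ALIGN

1. low_battery: (PATROL) → mode=AVOID action=A_GO
2. arrived: (AVOID) → mode=SEEK action=A_GO
3. low_battery: (SEEK) → mode=SEEK action=A_GO
4. target_lost: (SEEK) → mode=ALIGN action=A_GO
5. low_battery: (ALIGN) → mode=RETURN action=A_GO
6. target_lost: (RETURN) → mode=ALIGN action=A_GRAB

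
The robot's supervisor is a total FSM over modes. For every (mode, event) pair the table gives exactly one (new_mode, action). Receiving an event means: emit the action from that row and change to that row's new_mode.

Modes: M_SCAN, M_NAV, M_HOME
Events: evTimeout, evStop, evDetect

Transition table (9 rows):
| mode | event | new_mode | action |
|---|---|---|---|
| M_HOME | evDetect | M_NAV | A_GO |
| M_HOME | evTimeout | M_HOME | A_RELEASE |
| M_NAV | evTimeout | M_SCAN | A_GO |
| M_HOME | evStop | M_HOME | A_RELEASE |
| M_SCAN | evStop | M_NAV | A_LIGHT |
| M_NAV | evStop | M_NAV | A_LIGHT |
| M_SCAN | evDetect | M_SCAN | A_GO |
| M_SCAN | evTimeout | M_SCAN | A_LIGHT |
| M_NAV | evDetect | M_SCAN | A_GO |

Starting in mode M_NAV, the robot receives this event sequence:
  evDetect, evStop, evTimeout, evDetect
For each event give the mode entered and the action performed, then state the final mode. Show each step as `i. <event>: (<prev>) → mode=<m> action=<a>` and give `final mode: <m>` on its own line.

1. evDetect: (M_NAV) → mode=M_SCAN action=A_GO
2. evStop: (M_SCAN) → mode=M_NAV action=A_LIGHT
3. evTimeout: (M_NAV) → mode=M_SCAN action=A_GO
4. evDetect: (M_SCAN) → mode=M_SCAN action=A_GO

final mode: M_SCAN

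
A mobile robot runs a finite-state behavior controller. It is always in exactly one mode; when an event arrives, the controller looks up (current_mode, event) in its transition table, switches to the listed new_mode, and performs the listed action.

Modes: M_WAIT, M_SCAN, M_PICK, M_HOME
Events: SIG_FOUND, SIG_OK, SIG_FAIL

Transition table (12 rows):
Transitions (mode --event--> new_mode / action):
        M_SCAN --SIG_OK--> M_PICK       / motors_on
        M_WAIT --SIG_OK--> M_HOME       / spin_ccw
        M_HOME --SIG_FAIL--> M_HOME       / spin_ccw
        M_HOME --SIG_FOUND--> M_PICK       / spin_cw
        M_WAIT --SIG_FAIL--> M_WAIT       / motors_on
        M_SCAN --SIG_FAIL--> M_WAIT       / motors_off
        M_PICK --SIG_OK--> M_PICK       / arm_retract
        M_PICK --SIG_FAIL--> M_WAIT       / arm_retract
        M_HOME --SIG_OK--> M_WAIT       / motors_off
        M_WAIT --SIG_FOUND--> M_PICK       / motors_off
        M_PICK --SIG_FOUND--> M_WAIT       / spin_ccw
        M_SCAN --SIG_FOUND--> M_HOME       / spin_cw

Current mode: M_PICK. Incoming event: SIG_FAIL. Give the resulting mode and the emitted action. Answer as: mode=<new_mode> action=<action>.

mode=M_WAIT action=arm_retract

current mode = M_PICK; filter table to that mode:
  (M_PICK, SIG_OK) → (M_PICK, arm_retract)
  (M_PICK, SIG_FAIL) → (M_WAIT, arm_retract)  ← event matches
  (M_PICK, SIG_FOUND) → (M_WAIT, spin_ccw)
event = SIG_FAIL selects (M_WAIT, arm_retract)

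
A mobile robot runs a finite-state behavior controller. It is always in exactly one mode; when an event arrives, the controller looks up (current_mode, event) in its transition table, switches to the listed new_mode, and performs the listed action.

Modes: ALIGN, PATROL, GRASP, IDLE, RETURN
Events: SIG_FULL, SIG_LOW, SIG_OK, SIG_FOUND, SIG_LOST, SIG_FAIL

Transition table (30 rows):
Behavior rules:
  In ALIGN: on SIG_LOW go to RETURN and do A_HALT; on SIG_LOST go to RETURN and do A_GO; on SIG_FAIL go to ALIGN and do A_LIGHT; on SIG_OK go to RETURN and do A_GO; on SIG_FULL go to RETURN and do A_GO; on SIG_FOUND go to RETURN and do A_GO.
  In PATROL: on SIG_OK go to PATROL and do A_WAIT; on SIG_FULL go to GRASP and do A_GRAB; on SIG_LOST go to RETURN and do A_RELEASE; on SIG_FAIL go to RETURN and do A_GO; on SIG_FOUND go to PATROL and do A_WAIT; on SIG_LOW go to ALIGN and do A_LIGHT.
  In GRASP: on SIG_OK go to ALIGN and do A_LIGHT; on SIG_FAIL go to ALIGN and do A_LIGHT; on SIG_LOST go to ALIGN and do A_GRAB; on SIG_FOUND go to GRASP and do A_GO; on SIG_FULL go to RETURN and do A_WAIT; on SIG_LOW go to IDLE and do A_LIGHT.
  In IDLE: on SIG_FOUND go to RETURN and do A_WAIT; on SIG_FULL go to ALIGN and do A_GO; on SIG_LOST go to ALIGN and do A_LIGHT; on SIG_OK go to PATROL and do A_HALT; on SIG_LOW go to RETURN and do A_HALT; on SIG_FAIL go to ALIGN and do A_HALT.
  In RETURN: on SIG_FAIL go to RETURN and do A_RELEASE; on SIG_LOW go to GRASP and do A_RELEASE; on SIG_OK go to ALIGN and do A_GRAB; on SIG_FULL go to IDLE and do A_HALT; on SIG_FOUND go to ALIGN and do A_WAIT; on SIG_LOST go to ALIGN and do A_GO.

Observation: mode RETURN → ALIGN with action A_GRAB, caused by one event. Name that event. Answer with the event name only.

SIG_OK

try SIG_FULL: (RETURN, SIG_FULL) → (IDLE, A_HALT)
try SIG_LOW: (RETURN, SIG_LOW) → (GRASP, A_RELEASE)
try SIG_OK: (RETURN, SIG_OK) → (ALIGN, A_GRAB)  ← matches
try SIG_FOUND: (RETURN, SIG_FOUND) → (ALIGN, A_WAIT)
try SIG_LOST: (RETURN, SIG_LOST) → (ALIGN, A_GO)
try SIG_FAIL: (RETURN, SIG_FAIL) → (RETURN, A_RELEASE)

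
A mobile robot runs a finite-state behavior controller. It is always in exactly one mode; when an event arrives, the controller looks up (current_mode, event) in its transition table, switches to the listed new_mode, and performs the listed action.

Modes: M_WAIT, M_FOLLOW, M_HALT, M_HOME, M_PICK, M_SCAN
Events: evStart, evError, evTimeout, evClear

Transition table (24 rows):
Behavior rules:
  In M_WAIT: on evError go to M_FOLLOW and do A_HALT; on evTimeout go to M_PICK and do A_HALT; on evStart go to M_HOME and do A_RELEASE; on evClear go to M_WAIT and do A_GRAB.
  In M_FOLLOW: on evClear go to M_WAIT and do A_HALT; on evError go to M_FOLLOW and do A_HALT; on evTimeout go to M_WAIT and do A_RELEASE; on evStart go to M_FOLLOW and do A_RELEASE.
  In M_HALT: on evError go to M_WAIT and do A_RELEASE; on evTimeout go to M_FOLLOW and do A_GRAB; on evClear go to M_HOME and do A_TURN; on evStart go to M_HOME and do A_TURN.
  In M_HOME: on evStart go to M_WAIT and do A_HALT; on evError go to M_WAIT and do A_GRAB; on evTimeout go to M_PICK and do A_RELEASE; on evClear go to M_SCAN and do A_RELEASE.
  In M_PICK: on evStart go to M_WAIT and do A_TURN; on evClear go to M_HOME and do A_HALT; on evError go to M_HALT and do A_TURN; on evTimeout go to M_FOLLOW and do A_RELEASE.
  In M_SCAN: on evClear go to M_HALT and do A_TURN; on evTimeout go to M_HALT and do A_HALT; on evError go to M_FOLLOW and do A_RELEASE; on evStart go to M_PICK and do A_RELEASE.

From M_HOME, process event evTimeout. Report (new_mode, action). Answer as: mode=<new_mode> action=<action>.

current mode = M_HOME; filter table to that mode:
  (M_HOME, evStart) → (M_WAIT, A_HALT)
  (M_HOME, evError) → (M_WAIT, A_GRAB)
  (M_HOME, evTimeout) → (M_PICK, A_RELEASE)  ← event matches
  (M_HOME, evClear) → (M_SCAN, A_RELEASE)
event = evTimeout selects (M_PICK, A_RELEASE)

mode=M_PICK action=A_RELEASE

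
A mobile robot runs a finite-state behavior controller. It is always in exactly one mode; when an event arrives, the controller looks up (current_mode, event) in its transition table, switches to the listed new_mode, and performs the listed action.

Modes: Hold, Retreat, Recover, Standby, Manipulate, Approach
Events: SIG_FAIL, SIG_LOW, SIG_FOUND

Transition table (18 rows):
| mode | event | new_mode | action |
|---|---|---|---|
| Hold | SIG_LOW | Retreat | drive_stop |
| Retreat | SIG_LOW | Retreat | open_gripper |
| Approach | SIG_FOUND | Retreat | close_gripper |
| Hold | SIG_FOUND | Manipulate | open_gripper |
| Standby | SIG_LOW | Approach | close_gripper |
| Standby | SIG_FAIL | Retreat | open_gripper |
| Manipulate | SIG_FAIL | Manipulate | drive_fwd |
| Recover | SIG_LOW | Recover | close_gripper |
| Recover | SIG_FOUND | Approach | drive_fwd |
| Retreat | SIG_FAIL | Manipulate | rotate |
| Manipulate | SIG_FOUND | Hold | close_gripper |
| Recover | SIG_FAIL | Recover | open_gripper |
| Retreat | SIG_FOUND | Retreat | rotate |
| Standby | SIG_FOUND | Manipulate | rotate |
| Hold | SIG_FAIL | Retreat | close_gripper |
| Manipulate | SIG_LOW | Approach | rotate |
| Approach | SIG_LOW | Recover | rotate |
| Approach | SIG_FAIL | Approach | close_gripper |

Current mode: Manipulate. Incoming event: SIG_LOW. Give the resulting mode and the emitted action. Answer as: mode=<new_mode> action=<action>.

current mode = Manipulate; filter table to that mode:
  (Manipulate, SIG_FAIL) → (Manipulate, drive_fwd)
  (Manipulate, SIG_FOUND) → (Hold, close_gripper)
  (Manipulate, SIG_LOW) → (Approach, rotate)  ← event matches
event = SIG_LOW selects (Approach, rotate)

mode=Approach action=rotate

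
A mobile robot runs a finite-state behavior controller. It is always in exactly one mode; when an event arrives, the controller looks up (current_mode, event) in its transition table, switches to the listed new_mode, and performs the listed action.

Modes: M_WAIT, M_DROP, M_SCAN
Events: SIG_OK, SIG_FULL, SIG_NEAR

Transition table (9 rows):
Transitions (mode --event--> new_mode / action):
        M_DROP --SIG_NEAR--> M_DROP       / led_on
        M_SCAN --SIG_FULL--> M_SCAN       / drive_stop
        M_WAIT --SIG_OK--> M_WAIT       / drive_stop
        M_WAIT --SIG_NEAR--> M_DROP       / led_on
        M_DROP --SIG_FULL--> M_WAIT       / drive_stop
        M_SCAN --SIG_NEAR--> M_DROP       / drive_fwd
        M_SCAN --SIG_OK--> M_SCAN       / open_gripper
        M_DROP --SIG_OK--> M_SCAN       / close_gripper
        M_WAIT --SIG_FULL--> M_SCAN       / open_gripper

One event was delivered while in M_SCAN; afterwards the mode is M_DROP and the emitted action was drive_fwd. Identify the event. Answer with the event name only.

SIG_NEAR

try SIG_OK: (M_SCAN, SIG_OK) → (M_SCAN, open_gripper)
try SIG_FULL: (M_SCAN, SIG_FULL) → (M_SCAN, drive_stop)
try SIG_NEAR: (M_SCAN, SIG_NEAR) → (M_DROP, drive_fwd)  ← matches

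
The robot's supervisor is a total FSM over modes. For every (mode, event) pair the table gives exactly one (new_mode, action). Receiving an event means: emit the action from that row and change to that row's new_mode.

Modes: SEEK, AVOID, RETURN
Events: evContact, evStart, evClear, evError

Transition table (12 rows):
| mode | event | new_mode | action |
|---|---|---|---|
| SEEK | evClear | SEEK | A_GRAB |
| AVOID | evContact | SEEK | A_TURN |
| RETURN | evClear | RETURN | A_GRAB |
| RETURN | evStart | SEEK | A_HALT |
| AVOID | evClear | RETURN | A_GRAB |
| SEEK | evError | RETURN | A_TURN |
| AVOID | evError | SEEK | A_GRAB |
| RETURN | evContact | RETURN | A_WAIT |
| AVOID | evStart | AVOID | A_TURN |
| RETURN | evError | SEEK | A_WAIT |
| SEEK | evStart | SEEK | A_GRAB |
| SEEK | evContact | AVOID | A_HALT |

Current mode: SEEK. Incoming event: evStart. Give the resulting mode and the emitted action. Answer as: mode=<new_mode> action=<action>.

mode=SEEK action=A_GRAB

current mode = SEEK; filter table to that mode:
  (SEEK, evClear) → (SEEK, A_GRAB)
  (SEEK, evError) → (RETURN, A_TURN)
  (SEEK, evStart) → (SEEK, A_GRAB)  ← event matches
  (SEEK, evContact) → (AVOID, A_HALT)
event = evStart selects (SEEK, A_GRAB)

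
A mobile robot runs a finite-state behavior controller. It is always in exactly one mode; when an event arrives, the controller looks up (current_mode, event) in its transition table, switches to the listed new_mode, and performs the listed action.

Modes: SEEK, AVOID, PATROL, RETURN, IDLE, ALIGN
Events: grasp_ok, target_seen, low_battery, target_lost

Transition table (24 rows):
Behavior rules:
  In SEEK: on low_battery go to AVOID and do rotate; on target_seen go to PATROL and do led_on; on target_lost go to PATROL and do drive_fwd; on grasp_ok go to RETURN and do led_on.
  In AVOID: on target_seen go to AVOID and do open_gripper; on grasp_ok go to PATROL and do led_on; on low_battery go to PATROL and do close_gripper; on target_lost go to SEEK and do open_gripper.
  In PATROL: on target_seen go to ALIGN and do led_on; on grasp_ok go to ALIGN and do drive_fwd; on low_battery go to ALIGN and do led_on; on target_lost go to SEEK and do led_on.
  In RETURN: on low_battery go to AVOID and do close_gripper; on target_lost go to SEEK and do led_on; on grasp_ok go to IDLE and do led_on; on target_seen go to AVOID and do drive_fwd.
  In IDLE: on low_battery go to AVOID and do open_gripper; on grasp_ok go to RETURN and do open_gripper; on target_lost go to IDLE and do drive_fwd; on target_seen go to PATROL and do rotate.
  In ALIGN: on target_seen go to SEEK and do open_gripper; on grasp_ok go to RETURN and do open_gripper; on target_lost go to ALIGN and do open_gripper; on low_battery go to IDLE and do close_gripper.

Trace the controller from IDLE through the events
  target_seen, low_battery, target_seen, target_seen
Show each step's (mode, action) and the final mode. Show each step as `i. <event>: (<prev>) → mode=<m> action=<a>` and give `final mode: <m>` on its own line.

final mode: PATROL

1. target_seen: (IDLE) → mode=PATROL action=rotate
2. low_battery: (PATROL) → mode=ALIGN action=led_on
3. target_seen: (ALIGN) → mode=SEEK action=open_gripper
4. target_seen: (SEEK) → mode=PATROL action=led_on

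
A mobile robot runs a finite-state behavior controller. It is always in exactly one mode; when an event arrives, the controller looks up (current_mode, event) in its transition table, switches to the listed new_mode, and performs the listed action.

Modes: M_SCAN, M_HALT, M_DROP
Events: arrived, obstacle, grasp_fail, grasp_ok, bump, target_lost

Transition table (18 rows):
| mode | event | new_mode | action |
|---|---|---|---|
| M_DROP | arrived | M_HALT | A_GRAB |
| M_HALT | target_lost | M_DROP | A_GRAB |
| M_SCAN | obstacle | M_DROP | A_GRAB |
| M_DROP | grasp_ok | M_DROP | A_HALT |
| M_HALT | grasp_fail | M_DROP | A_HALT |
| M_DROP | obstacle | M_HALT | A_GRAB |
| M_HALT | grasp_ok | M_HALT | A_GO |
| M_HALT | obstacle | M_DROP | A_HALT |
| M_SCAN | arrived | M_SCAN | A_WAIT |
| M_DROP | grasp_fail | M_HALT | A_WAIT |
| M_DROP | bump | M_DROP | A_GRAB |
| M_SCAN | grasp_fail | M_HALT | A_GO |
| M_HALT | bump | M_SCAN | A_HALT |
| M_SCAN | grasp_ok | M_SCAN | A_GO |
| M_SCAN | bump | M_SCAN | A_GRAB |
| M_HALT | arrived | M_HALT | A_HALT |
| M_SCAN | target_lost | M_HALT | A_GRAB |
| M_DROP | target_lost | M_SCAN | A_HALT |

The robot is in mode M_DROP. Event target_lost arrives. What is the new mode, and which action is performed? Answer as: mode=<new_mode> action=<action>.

current mode = M_DROP; filter table to that mode:
  (M_DROP, arrived) → (M_HALT, A_GRAB)
  (M_DROP, grasp_ok) → (M_DROP, A_HALT)
  (M_DROP, obstacle) → (M_HALT, A_GRAB)
  (M_DROP, grasp_fail) → (M_HALT, A_WAIT)
  (M_DROP, bump) → (M_DROP, A_GRAB)
  (M_DROP, target_lost) → (M_SCAN, A_HALT)  ← event matches
event = target_lost selects (M_SCAN, A_HALT)

mode=M_SCAN action=A_HALT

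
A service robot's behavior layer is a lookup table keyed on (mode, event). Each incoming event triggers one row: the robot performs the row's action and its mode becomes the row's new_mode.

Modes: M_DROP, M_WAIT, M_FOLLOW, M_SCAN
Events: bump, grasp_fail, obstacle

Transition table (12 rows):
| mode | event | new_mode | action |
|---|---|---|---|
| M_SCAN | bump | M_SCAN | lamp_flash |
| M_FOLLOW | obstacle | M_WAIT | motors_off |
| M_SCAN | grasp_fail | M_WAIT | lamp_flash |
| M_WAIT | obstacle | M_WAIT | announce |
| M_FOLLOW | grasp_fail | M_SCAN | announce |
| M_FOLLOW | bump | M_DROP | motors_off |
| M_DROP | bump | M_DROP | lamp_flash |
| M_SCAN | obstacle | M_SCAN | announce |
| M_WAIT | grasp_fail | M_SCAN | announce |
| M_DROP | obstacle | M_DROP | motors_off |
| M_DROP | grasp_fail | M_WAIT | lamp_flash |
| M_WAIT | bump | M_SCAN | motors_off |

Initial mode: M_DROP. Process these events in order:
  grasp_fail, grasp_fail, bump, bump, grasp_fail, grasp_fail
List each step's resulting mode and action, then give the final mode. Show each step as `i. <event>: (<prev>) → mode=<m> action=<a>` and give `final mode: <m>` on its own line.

final mode: M_SCAN

1. grasp_fail: (M_DROP) → mode=M_WAIT action=lamp_flash
2. grasp_fail: (M_WAIT) → mode=M_SCAN action=announce
3. bump: (M_SCAN) → mode=M_SCAN action=lamp_flash
4. bump: (M_SCAN) → mode=M_SCAN action=lamp_flash
5. grasp_fail: (M_SCAN) → mode=M_WAIT action=lamp_flash
6. grasp_fail: (M_WAIT) → mode=M_SCAN action=announce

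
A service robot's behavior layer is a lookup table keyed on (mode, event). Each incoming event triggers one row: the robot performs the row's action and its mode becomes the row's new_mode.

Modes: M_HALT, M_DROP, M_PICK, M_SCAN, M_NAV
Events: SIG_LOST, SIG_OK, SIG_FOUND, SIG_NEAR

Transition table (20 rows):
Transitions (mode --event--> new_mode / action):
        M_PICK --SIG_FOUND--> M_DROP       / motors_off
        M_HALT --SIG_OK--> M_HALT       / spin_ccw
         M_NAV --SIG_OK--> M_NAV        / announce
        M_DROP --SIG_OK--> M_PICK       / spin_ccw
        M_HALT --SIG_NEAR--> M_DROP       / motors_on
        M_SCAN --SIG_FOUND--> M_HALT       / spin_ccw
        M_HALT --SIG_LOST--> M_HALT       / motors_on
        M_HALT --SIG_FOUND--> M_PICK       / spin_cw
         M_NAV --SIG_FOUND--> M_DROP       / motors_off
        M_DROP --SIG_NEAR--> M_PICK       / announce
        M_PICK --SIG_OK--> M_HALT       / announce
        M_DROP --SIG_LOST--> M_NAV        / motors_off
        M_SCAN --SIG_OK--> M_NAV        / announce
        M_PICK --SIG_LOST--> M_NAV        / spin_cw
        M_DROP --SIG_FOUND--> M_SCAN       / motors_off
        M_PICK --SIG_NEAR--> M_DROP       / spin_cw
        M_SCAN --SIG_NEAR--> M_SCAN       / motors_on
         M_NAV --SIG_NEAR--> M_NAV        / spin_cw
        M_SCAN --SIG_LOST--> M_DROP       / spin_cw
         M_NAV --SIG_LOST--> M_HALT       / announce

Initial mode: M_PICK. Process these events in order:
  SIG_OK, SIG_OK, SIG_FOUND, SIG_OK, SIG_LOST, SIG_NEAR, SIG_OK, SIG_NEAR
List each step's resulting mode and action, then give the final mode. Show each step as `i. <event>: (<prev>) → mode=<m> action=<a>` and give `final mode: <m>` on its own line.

final mode: M_DROP

1. SIG_OK: (M_PICK) → mode=M_HALT action=announce
2. SIG_OK: (M_HALT) → mode=M_HALT action=spin_ccw
3. SIG_FOUND: (M_HALT) → mode=M_PICK action=spin_cw
4. SIG_OK: (M_PICK) → mode=M_HALT action=announce
5. SIG_LOST: (M_HALT) → mode=M_HALT action=motors_on
6. SIG_NEAR: (M_HALT) → mode=M_DROP action=motors_on
7. SIG_OK: (M_DROP) → mode=M_PICK action=spin_ccw
8. SIG_NEAR: (M_PICK) → mode=M_DROP action=spin_cw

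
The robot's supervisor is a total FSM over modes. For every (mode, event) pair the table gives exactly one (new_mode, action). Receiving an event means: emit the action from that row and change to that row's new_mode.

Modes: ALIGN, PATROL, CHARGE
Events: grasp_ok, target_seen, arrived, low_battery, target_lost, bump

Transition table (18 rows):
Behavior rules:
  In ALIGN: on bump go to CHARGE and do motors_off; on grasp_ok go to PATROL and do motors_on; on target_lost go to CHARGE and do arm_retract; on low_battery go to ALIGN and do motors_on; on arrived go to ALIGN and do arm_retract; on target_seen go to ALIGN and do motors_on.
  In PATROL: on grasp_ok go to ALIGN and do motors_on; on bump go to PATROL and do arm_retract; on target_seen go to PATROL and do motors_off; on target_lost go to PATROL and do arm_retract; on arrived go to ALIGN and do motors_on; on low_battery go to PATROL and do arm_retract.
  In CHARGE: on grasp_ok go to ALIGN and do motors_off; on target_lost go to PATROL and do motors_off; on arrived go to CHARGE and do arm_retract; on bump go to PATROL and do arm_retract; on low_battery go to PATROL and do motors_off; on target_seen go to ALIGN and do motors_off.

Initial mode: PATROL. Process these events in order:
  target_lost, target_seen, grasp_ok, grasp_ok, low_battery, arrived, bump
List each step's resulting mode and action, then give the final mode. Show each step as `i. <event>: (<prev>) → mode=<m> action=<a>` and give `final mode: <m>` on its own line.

final mode: CHARGE

1. target_lost: (PATROL) → mode=PATROL action=arm_retract
2. target_seen: (PATROL) → mode=PATROL action=motors_off
3. grasp_ok: (PATROL) → mode=ALIGN action=motors_on
4. grasp_ok: (ALIGN) → mode=PATROL action=motors_on
5. low_battery: (PATROL) → mode=PATROL action=arm_retract
6. arrived: (PATROL) → mode=ALIGN action=motors_on
7. bump: (ALIGN) → mode=CHARGE action=motors_off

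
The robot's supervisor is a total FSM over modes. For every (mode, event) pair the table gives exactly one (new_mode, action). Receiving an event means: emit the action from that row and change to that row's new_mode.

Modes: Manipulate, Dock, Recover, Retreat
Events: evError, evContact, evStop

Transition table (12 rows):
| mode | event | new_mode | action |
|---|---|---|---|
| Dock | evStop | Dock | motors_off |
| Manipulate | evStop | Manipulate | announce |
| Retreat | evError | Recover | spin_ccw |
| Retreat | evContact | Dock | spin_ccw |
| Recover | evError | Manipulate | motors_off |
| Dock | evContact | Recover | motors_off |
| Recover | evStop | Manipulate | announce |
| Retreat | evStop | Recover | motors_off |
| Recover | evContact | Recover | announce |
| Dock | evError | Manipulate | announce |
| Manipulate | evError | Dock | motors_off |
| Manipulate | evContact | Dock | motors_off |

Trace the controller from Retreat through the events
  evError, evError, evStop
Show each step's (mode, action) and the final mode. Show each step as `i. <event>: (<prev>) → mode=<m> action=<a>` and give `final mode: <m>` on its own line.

1. evError: (Retreat) → mode=Recover action=spin_ccw
2. evError: (Recover) → mode=Manipulate action=motors_off
3. evStop: (Manipulate) → mode=Manipulate action=announce

final mode: Manipulate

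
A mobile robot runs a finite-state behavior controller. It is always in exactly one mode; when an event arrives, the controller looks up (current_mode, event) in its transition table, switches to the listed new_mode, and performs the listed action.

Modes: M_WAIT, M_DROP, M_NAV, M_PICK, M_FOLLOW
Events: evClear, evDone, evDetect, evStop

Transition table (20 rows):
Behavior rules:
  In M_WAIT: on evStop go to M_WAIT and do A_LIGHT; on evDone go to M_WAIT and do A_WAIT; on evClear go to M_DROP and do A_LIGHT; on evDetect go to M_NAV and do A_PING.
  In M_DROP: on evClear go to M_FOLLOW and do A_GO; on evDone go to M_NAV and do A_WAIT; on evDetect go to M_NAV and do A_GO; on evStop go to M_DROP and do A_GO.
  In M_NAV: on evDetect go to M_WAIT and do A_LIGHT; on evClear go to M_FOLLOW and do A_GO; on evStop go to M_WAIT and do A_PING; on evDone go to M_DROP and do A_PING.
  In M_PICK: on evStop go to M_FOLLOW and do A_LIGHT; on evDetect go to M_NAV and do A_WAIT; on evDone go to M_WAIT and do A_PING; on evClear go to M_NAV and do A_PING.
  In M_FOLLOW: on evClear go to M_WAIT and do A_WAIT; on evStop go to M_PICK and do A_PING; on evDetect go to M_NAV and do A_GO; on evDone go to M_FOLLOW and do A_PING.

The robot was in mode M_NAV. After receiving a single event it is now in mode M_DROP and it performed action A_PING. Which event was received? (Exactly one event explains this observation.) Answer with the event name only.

evDone

try evClear: (M_NAV, evClear) → (M_FOLLOW, A_GO)
try evDone: (M_NAV, evDone) → (M_DROP, A_PING)  ← matches
try evDetect: (M_NAV, evDetect) → (M_WAIT, A_LIGHT)
try evStop: (M_NAV, evStop) → (M_WAIT, A_PING)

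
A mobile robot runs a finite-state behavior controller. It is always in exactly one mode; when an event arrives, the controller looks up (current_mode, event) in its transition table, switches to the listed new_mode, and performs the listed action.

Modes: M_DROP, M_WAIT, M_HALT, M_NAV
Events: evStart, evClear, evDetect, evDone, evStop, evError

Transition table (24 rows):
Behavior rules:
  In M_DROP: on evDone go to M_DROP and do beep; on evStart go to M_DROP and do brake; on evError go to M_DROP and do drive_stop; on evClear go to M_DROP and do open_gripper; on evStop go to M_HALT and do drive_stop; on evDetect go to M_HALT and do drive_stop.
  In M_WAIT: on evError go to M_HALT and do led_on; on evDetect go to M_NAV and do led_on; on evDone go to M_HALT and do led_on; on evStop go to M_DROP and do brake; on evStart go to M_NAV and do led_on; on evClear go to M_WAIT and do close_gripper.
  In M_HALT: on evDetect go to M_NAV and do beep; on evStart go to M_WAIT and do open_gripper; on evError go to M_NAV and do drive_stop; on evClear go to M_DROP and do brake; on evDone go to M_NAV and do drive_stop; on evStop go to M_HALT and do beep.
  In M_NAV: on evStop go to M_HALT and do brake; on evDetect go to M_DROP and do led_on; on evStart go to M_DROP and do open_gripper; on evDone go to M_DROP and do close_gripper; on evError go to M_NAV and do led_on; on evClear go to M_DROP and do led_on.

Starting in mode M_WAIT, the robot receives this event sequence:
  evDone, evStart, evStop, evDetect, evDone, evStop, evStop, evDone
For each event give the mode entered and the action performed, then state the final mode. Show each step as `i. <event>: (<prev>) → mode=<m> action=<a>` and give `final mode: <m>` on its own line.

final mode: M_NAV

1. evDone: (M_WAIT) → mode=M_HALT action=led_on
2. evStart: (M_HALT) → mode=M_WAIT action=open_gripper
3. evStop: (M_WAIT) → mode=M_DROP action=brake
4. evDetect: (M_DROP) → mode=M_HALT action=drive_stop
5. evDone: (M_HALT) → mode=M_NAV action=drive_stop
6. evStop: (M_NAV) → mode=M_HALT action=brake
7. evStop: (M_HALT) → mode=M_HALT action=beep
8. evDone: (M_HALT) → mode=M_NAV action=drive_stop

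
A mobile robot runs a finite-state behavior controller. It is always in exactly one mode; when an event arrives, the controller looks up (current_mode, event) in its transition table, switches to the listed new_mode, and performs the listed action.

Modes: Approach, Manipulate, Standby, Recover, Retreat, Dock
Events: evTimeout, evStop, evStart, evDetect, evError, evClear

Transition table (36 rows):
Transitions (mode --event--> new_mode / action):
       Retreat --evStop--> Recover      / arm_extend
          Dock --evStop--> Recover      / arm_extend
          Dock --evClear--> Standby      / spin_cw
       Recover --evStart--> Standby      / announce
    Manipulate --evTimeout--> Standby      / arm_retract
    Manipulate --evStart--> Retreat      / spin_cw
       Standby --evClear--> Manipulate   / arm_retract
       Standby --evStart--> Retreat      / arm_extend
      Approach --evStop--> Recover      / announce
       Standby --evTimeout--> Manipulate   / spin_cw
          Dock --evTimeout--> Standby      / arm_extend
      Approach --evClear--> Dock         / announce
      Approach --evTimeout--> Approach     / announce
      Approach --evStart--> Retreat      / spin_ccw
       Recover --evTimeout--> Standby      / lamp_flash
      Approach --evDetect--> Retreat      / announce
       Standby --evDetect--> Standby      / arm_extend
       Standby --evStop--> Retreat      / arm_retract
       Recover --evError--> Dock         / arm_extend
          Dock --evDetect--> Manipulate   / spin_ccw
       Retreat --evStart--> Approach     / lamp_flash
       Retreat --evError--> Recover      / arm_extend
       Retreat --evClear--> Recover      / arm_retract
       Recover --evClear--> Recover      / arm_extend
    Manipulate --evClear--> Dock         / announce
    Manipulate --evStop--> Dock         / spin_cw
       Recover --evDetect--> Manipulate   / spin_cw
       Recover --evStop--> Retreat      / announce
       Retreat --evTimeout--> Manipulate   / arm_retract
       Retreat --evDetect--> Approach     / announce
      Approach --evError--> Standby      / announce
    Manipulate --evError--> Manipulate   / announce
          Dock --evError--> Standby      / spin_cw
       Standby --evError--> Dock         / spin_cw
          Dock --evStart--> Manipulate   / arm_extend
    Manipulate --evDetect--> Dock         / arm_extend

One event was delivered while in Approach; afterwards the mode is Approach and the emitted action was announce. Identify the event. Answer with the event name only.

evTimeout

try evTimeout: (Approach, evTimeout) → (Approach, announce)  ← matches
try evStop: (Approach, evStop) → (Recover, announce)
try evStart: (Approach, evStart) → (Retreat, spin_ccw)
try evDetect: (Approach, evDetect) → (Retreat, announce)
try evError: (Approach, evError) → (Standby, announce)
try evClear: (Approach, evClear) → (Dock, announce)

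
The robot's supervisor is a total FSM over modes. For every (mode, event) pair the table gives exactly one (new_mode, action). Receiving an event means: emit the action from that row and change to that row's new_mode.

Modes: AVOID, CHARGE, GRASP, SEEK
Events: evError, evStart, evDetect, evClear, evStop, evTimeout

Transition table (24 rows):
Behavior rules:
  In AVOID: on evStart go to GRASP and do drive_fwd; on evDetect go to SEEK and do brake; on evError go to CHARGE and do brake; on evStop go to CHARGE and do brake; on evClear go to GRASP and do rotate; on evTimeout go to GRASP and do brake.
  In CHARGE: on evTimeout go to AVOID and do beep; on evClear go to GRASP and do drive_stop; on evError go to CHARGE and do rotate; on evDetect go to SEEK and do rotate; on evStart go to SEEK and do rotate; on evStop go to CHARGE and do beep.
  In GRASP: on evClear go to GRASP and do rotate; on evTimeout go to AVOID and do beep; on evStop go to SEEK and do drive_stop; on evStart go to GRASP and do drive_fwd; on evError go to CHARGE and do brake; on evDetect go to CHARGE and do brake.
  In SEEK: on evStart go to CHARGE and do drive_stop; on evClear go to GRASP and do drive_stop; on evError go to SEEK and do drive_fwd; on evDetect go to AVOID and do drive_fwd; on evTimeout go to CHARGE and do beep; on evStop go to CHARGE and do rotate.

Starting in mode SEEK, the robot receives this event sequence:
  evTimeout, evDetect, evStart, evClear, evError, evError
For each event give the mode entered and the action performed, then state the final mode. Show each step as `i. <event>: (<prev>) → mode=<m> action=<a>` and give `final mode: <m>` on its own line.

final mode: CHARGE

1. evTimeout: (SEEK) → mode=CHARGE action=beep
2. evDetect: (CHARGE) → mode=SEEK action=rotate
3. evStart: (SEEK) → mode=CHARGE action=drive_stop
4. evClear: (CHARGE) → mode=GRASP action=drive_stop
5. evError: (GRASP) → mode=CHARGE action=brake
6. evError: (CHARGE) → mode=CHARGE action=rotate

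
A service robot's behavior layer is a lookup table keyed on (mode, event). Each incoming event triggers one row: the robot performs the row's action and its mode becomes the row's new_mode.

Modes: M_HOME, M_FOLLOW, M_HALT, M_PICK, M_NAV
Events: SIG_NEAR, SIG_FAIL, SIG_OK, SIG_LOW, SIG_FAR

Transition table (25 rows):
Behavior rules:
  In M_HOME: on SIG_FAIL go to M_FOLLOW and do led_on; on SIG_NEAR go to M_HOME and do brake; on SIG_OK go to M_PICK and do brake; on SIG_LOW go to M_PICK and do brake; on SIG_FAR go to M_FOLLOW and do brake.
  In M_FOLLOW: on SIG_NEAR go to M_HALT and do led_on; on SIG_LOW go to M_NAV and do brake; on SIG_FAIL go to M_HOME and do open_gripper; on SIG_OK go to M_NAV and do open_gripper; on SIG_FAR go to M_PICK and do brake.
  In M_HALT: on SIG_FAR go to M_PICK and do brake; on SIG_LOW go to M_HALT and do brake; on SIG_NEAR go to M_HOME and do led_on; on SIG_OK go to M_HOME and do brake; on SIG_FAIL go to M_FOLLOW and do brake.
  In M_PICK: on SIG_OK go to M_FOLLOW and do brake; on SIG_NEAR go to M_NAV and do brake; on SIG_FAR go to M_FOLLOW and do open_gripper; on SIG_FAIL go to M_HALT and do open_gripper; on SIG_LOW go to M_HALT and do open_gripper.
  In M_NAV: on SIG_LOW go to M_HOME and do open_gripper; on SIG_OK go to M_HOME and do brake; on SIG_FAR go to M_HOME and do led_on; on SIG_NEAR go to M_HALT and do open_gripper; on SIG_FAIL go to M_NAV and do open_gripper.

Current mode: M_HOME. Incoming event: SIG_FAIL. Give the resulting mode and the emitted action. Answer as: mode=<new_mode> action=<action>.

mode=M_FOLLOW action=led_on

current mode = M_HOME; filter table to that mode:
  (M_HOME, SIG_FAIL) → (M_FOLLOW, led_on)  ← event matches
  (M_HOME, SIG_NEAR) → (M_HOME, brake)
  (M_HOME, SIG_OK) → (M_PICK, brake)
  (M_HOME, SIG_LOW) → (M_PICK, brake)
  (M_HOME, SIG_FAR) → (M_FOLLOW, brake)
event = SIG_FAIL selects (M_FOLLOW, led_on)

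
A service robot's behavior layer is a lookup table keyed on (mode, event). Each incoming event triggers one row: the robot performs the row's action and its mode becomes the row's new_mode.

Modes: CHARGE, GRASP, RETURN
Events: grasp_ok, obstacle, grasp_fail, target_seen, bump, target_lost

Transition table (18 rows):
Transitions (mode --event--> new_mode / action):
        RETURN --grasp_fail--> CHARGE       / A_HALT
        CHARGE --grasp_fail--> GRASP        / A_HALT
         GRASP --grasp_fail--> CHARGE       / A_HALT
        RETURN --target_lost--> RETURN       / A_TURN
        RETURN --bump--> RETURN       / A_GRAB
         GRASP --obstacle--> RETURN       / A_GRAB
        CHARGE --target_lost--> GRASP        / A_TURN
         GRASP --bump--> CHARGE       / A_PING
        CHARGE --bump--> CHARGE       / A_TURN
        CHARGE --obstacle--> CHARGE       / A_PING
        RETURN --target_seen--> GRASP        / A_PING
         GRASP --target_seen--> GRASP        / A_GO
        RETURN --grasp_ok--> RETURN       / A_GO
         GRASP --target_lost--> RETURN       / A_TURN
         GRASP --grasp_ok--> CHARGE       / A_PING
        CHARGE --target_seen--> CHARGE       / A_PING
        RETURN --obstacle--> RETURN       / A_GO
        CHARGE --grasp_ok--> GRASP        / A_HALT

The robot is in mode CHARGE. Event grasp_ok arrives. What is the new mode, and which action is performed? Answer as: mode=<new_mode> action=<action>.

current mode = CHARGE; filter table to that mode:
  (CHARGE, grasp_fail) → (GRASP, A_HALT)
  (CHARGE, target_lost) → (GRASP, A_TURN)
  (CHARGE, bump) → (CHARGE, A_TURN)
  (CHARGE, obstacle) → (CHARGE, A_PING)
  (CHARGE, target_seen) → (CHARGE, A_PING)
  (CHARGE, grasp_ok) → (GRASP, A_HALT)  ← event matches
event = grasp_ok selects (GRASP, A_HALT)

mode=GRASP action=A_HALT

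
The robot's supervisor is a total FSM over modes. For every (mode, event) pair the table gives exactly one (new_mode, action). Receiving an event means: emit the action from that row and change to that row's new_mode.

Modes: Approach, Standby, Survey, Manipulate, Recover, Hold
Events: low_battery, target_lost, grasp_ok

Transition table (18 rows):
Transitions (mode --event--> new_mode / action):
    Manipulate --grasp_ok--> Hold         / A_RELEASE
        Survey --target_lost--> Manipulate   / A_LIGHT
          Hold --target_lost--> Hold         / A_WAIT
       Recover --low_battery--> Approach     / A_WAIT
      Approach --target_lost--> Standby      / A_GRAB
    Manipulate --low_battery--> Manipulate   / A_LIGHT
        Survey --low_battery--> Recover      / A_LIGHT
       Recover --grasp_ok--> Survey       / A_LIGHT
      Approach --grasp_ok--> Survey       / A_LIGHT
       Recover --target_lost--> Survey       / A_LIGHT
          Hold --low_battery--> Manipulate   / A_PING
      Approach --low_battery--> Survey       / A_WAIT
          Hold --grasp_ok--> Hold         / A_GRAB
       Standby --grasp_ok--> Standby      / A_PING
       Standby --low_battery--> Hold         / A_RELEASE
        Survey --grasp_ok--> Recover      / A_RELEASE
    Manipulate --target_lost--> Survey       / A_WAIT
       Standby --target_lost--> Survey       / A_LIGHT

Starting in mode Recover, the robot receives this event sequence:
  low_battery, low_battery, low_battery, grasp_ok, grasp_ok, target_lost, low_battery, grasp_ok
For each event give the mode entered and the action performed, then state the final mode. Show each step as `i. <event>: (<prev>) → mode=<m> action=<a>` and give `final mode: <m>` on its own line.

1. low_battery: (Recover) → mode=Approach action=A_WAIT
2. low_battery: (Approach) → mode=Survey action=A_WAIT
3. low_battery: (Survey) → mode=Recover action=A_LIGHT
4. grasp_ok: (Recover) → mode=Survey action=A_LIGHT
5. grasp_ok: (Survey) → mode=Recover action=A_RELEASE
6. target_lost: (Recover) → mode=Survey action=A_LIGHT
7. low_battery: (Survey) → mode=Recover action=A_LIGHT
8. grasp_ok: (Recover) → mode=Survey action=A_LIGHT

final mode: Survey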